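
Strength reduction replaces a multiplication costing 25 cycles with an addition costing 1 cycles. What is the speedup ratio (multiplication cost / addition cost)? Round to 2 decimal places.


Ratio = mult_cost / add_cost = 25 / 1 = 25.0

25.0


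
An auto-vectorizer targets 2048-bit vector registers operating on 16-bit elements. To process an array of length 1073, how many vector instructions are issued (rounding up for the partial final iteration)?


Width = 2048 / 16 = 128 elements per vector op
Iterations = ceil(1073 / 128) = 9

9


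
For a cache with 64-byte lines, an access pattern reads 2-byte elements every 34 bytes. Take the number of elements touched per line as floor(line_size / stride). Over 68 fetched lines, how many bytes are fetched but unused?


Elements per line = floor(64 / 34) = 1
Bytes used per line = 1 * 2 = 2
Wasted per line = 64 - 2 = 62
Total wasted = 62 * 68 = 4216

4216


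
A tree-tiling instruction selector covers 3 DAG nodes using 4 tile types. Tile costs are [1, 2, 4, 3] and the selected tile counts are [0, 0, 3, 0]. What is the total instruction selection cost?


Total cost = sum(count_i * cost_i)
= 0*1 + 0*2 + 3*4 + 0*3
= 12

12


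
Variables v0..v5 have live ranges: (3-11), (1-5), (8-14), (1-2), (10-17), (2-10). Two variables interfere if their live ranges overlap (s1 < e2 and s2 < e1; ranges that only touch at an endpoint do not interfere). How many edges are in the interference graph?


Check all pairs for overlapping intervals.
Two intervals (s1,e1) and (s2,e2) overlap if s1 < e2 and s2 < e1.
v0 (3-11) vs v1..v5: overlaps v1, v2, v4, v5 -> 4
v1 (1-5) vs v2..v5: overlaps v3, v5 -> 2
v2 (8-14) vs v3..v5: overlaps v4, v5 -> 2
v3 (1-2) vs v4..v5: overlaps none -> 0
v4 (10-17) vs v5: overlaps none -> 0
Total overlapping pairs = 4 + 2 + 2 + 0 + 0 = 8

8


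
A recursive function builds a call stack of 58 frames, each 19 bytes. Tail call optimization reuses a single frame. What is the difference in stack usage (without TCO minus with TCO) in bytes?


Without TCO: 58 * 19 = 1102 bytes
With TCO: reuse 1 frame = 19 bytes
Savings = 1102 - 19 = 1083

1083


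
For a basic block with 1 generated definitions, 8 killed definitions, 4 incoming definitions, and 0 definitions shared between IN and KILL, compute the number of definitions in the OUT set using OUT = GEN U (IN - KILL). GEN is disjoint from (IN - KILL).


IN - KILL: 4 - 0 = 4 surviving definitions
OUT = GEN + surviving = 1 + 4 = 5

5


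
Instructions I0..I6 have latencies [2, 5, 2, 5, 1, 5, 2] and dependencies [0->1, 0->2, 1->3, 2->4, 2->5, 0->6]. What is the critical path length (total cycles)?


Compute longest path through dependency graph: dist(Ik) = max over predecessors of dist + latency(Ik).
dist(I0) = latency 2 = 2
dist(I1) = dist(I0) + 5 = 2 + 5 = 7
dist(I2) = dist(I0) + 2 = 2 + 2 = 4
dist(I3) = dist(I1) + 5 = 7 + 5 = 12
dist(I4) = dist(I2) + 1 = 4 + 1 = 5
dist(I5) = dist(I2) + 5 = 4 + 5 = 9
dist(I6) = dist(I0) + 2 = 2 + 2 = 4
Critical path = max dist = 12

12


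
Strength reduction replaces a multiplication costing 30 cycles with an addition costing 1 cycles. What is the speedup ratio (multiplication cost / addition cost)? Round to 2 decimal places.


Ratio = mult_cost / add_cost = 30 / 1 = 30.0

30.0


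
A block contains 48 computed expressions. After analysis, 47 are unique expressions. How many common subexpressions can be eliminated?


CSE count = total expressions - unique expressions
= 48 - 47 = 1

1


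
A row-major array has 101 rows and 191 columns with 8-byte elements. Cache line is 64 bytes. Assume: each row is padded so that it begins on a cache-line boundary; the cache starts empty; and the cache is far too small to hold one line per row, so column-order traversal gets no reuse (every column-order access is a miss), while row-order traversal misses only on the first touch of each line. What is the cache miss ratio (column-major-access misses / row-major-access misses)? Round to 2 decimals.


Each row occupies 191 * 8 = 1528 bytes and starts on a line boundary, so it spans ceil(1528 / 64) = 24 cache lines.
Row-major traversal misses (one per line touched): 101 * ceil(191 * 8 / 64) = 2424
Column-major traversal misses (no reuse, every access misses): 101 * 191 = 19291
Ratio = 19291 / 2424 = 7.96

7.96


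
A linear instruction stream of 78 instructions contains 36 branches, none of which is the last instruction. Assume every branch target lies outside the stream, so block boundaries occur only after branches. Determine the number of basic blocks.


With no in-sequence branch targets, the leaders are the first instruction plus the instruction after each branch.
Number of basic blocks = branches + 1
= 36 + 1 = 37

37


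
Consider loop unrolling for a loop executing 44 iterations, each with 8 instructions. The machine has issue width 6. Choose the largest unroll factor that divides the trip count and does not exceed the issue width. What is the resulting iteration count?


Largest divisor of 44 <= 6 is 4
New iterations = 44 / 4 = 11

11


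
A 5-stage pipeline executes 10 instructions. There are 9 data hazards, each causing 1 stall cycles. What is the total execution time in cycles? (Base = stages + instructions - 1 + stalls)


Base cycles = 5 + 10 - 1 = 14
Total stalls = 9 * 1 = 9
Total = 14 + 9 = 23

23


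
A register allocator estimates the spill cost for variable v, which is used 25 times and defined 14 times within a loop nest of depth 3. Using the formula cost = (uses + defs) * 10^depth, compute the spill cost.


uses + defs = 25 + 14 = 39
10^3 = 1000
Spill cost = 39 * 1000 = 39000

39000


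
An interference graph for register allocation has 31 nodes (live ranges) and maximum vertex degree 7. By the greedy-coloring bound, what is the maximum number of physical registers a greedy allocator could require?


Greedy coloring never needs more than (max_degree + 1) colors: when coloring a vertex, at most max_degree neighbors are already colored.
Upper bound = 7 + 1 = 8

8


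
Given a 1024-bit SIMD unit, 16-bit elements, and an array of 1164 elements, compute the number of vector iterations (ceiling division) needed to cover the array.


Width = 1024 / 16 = 64 elements per vector op
Iterations = ceil(1164 / 64) = 19

19


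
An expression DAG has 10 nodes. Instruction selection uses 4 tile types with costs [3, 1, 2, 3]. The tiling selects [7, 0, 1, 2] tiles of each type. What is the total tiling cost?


Total cost = sum(count_i * cost_i)
= 7*3 + 0*1 + 1*2 + 2*3
= 29

29


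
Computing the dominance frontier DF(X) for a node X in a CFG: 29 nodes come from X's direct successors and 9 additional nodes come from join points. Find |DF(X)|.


DF(X) = direct successor contributions + join point contributions
= 29 + 9 = 38

38


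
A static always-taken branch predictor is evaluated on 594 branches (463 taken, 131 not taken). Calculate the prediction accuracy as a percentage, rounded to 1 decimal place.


Predictor: always-taken
Correct predictions = 463
Accuracy = 463 / 594 * 100 = 77.9%

77.9


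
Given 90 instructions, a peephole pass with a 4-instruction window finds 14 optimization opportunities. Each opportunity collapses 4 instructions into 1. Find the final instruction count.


Each match removes 3 instructions.
Total removed = 14 * 3 = 42
Remaining = 90 - 42 = 48

48


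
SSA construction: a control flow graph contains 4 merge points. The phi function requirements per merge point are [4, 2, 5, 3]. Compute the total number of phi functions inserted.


Total phi functions = sum of phi functions at each join node
= 4 + 2 + 5 + 3 = 14

14


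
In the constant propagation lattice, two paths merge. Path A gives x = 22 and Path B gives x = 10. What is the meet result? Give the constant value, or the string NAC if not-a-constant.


Meet operation: if both paths give the same constant, result is that constant; if they differ, result is NAC (not-a-constant).
Path A: 22, Path B: 10 -> differ
Result: not-a-constant -> NAC

NAC


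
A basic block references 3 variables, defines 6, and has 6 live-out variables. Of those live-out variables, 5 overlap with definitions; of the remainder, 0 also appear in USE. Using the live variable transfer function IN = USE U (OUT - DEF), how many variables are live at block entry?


OUT - DEF: 6 - 5 = 1
|IN| = |USE| + |OUT - DEF| - |USE ∩ (OUT - DEF)| = 3 + 1 - 0 = 4

4


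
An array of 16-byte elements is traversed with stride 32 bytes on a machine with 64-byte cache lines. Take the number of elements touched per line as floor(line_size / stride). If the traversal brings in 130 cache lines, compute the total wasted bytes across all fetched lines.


Elements per line = floor(64 / 32) = 2
Bytes used per line = 2 * 16 = 32
Wasted per line = 64 - 32 = 32
Total wasted = 32 * 130 = 4160

4160


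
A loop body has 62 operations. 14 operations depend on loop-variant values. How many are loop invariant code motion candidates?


Invariant candidates = total - loop-dependent
= 62 - 14 = 48

48


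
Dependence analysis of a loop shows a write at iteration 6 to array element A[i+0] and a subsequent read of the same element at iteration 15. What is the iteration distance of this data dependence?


Distance = read iteration - write iteration
= 15 - 6 = 9

9


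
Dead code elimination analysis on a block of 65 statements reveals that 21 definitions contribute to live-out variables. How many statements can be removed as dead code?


Dead code = total statements - live definitions
= 65 - 21 = 44

44


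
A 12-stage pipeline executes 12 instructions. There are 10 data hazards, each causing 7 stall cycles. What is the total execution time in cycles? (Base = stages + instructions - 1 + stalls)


Base cycles = 12 + 12 - 1 = 23
Total stalls = 10 * 7 = 70
Total = 23 + 70 = 93

93


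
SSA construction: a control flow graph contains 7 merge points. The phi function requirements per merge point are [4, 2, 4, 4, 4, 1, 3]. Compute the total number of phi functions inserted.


Total phi functions = sum of phi functions at each join node
= 4 + 2 + 4 + 4 + 4 + 1 + 3 = 22

22


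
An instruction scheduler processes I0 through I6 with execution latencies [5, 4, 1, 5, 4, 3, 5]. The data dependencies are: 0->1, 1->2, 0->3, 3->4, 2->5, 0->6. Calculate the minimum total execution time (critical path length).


Compute longest path through dependency graph: dist(Ik) = max over predecessors of dist + latency(Ik).
dist(I0) = latency 5 = 5
dist(I1) = dist(I0) + 4 = 5 + 4 = 9
dist(I2) = dist(I1) + 1 = 9 + 1 = 10
dist(I3) = dist(I0) + 5 = 5 + 5 = 10
dist(I4) = dist(I3) + 4 = 10 + 4 = 14
dist(I5) = dist(I2) + 3 = 10 + 3 = 13
dist(I6) = dist(I0) + 5 = 5 + 5 = 10
Critical path = max dist = 14

14


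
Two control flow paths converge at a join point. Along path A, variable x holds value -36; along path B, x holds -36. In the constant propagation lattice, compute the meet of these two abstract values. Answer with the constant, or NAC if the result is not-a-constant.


Meet operation: if both paths give the same constant, result is that constant; if they differ, result is NAC (not-a-constant).
Path A: -36, Path B: -36 -> equal
Result: constant -> -36

-36


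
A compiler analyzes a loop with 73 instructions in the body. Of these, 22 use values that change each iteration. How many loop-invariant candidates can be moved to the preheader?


Invariant candidates = total - loop-dependent
= 73 - 22 = 51

51


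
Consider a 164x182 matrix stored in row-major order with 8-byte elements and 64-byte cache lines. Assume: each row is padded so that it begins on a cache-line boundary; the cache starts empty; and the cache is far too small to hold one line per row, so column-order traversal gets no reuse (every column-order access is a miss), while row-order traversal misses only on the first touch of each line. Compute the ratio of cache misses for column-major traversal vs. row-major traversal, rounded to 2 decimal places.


Each row occupies 182 * 8 = 1456 bytes and starts on a line boundary, so it spans ceil(1456 / 64) = 23 cache lines.
Row-major traversal misses (one per line touched): 164 * ceil(182 * 8 / 64) = 3772
Column-major traversal misses (no reuse, every access misses): 164 * 182 = 29848
Ratio = 29848 / 3772 = 7.91

7.91


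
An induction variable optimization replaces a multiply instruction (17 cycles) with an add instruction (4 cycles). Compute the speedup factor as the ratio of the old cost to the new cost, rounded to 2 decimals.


Ratio = mult_cost / add_cost = 17 / 4 = 4.25

4.25


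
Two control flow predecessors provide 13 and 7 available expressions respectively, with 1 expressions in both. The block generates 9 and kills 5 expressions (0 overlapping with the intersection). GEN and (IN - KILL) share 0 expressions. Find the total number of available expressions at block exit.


IN = intersection of predecessors = 1
IN - KILL = 1 - 0 = 1
|OUT| = |GEN| + |IN - KILL| - |GEN ∩ (IN - KILL)| = 9 + 1 - 0 = 10

10


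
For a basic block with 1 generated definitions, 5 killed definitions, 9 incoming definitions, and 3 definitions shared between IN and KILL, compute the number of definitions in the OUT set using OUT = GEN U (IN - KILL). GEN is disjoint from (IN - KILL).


IN - KILL: 9 - 3 = 6 surviving definitions
OUT = GEN + surviving = 1 + 6 = 7

7


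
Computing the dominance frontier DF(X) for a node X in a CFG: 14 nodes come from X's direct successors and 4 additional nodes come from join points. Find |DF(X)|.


DF(X) = direct successor contributions + join point contributions
= 14 + 4 = 18

18


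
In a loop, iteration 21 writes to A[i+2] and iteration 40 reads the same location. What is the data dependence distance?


Distance = read iteration - write iteration
= 40 - 21 = 19

19


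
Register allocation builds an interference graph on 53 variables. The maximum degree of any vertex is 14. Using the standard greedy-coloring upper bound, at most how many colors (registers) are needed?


Greedy coloring never needs more than (max_degree + 1) colors: when coloring a vertex, at most max_degree neighbors are already colored.
Upper bound = 14 + 1 = 15

15


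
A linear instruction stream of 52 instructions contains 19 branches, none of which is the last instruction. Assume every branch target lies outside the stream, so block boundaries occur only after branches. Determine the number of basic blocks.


With no in-sequence branch targets, the leaders are the first instruction plus the instruction after each branch.
Number of basic blocks = branches + 1
= 19 + 1 = 20

20


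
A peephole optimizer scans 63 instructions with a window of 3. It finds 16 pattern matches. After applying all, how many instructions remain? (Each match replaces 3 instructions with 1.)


Each match removes 2 instructions.
Total removed = 16 * 2 = 32
Remaining = 63 - 32 = 31

31


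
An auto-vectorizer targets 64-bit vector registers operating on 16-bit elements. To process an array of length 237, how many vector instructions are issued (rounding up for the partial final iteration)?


Width = 64 / 16 = 4 elements per vector op
Iterations = ceil(237 / 4) = 60

60


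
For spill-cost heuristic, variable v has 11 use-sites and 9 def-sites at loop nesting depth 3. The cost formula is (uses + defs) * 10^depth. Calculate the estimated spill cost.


uses + defs = 11 + 9 = 20
10^3 = 1000
Spill cost = 20 * 1000 = 20000

20000


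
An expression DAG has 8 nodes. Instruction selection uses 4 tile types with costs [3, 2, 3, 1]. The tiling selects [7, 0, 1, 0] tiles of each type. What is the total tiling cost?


Total cost = sum(count_i * cost_i)
= 7*3 + 0*2 + 1*3 + 0*1
= 24

24


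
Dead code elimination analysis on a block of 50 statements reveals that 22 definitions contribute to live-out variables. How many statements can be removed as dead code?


Dead code = total statements - live definitions
= 50 - 22 = 28

28


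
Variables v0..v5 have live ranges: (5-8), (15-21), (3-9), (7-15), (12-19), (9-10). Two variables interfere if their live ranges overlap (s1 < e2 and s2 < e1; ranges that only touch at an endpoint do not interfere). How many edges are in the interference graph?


Check all pairs for overlapping intervals.
Two intervals (s1,e1) and (s2,e2) overlap if s1 < e2 and s2 < e1.
v0 (5-8) vs v1..v5: overlaps v2, v3 -> 2
v1 (15-21) vs v2..v5: overlaps v4 -> 1
v2 (3-9) vs v3..v5: overlaps v3 -> 1
v3 (7-15) vs v4..v5: overlaps v4, v5 -> 2
v4 (12-19) vs v5: overlaps none -> 0
Total overlapping pairs = 2 + 1 + 1 + 2 + 0 = 6

6


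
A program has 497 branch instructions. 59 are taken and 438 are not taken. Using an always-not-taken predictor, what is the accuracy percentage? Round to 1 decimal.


Predictor: always-not-taken
Correct predictions = 438
Accuracy = 438 / 497 * 100 = 88.1%

88.1


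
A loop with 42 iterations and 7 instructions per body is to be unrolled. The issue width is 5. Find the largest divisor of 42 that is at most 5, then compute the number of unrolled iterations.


Largest divisor of 42 <= 5 is 3
New iterations = 42 / 3 = 14

14


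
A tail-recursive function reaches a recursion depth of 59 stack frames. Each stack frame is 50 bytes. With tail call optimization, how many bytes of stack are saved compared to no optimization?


Without TCO: 59 * 50 = 2950 bytes
With TCO: reuse 1 frame = 50 bytes
Savings = 2950 - 50 = 2900

2900


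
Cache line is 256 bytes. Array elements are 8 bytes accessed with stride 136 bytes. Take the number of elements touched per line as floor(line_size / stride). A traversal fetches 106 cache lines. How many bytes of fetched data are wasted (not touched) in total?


Elements per line = floor(256 / 136) = 1
Bytes used per line = 1 * 8 = 8
Wasted per line = 256 - 8 = 248
Total wasted = 248 * 106 = 26288

26288


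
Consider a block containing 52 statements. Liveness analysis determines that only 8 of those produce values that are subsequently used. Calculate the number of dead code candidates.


Dead code = total statements - live definitions
= 52 - 8 = 44

44


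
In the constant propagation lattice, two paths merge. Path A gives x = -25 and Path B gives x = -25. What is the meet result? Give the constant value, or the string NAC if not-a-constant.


Meet operation: if both paths give the same constant, result is that constant; if they differ, result is NAC (not-a-constant).
Path A: -25, Path B: -25 -> equal
Result: constant -> -25

-25


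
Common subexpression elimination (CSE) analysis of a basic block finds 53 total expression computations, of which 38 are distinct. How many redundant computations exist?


CSE count = total expressions - unique expressions
= 53 - 38 = 15

15


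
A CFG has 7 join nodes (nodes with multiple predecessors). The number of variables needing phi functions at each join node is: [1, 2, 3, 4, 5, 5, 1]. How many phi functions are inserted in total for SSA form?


Total phi functions = sum of phi functions at each join node
= 1 + 2 + 3 + 4 + 5 + 5 + 1 = 21

21


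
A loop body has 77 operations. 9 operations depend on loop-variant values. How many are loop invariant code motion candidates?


Invariant candidates = total - loop-dependent
= 77 - 9 = 68

68


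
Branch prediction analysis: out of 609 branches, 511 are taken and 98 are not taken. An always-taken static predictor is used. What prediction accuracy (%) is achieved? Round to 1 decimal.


Predictor: always-taken
Correct predictions = 511
Accuracy = 511 / 609 * 100 = 83.9%

83.9


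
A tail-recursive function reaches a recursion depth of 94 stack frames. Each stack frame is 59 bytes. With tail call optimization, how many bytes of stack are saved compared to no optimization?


Without TCO: 94 * 59 = 5546 bytes
With TCO: reuse 1 frame = 59 bytes
Savings = 5546 - 59 = 5487

5487


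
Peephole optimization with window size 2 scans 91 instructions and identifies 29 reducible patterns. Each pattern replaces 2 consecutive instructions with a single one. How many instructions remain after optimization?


Each match removes 1 instructions.
Total removed = 29 * 1 = 29
Remaining = 91 - 29 = 62

62


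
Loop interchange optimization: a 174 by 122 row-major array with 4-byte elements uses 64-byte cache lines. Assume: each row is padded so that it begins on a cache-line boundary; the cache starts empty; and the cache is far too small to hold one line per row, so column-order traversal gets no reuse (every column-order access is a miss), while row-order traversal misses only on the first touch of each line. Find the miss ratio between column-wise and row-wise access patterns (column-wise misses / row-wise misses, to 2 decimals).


Each row occupies 122 * 4 = 488 bytes and starts on a line boundary, so it spans ceil(488 / 64) = 8 cache lines.
Row-major traversal misses (one per line touched): 174 * ceil(122 * 4 / 64) = 1392
Column-major traversal misses (no reuse, every access misses): 174 * 122 = 21228
Ratio = 21228 / 1392 = 15.25

15.25


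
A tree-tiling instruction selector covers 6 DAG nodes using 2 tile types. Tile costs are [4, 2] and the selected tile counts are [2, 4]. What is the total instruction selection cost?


Total cost = sum(count_i * cost_i)
= 2*4 + 4*2
= 16

16


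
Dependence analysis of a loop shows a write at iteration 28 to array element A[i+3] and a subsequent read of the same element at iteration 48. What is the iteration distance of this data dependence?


Distance = read iteration - write iteration
= 48 - 28 = 20

20


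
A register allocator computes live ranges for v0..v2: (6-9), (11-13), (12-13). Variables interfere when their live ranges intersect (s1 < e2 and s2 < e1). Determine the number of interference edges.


Check all pairs for overlapping intervals.
Two intervals (s1,e1) and (s2,e2) overlap if s1 < e2 and s2 < e1.
v0 (6-9) vs v1..v2: overlaps none -> 0
v1 (11-13) vs v2: overlaps v2 -> 1
Total overlapping pairs = 0 + 1 = 1

1


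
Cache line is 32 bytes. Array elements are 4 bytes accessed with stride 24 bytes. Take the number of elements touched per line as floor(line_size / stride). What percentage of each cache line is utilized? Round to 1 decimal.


Elements per cache line = floor(32 / 24) = 1
Bytes used = 1 * 4 = 4
Utilization = 4 / 32 * 100 = 12.5%

12.5


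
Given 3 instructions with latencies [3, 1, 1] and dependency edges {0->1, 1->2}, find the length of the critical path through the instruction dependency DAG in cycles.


Compute longest path through dependency graph: dist(Ik) = max over predecessors of dist + latency(Ik).
dist(I0) = latency 3 = 3
dist(I1) = dist(I0) + 1 = 3 + 1 = 4
dist(I2) = dist(I1) + 1 = 4 + 1 = 5
Critical path = max dist = 5

5


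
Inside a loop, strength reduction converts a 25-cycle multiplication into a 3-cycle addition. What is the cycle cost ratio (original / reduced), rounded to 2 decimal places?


Ratio = mult_cost / add_cost = 25 / 3 = 8.33

8.33


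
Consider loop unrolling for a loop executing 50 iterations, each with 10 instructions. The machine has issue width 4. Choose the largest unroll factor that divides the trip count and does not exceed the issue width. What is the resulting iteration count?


Largest divisor of 50 <= 4 is 2
New iterations = 50 / 2 = 25

25


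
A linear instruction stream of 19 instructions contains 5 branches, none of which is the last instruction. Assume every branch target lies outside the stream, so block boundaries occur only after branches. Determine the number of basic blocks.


With no in-sequence branch targets, the leaders are the first instruction plus the instruction after each branch.
Number of basic blocks = branches + 1
= 5 + 1 = 6

6


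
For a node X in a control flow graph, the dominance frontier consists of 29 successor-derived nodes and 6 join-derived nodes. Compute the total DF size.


DF(X) = direct successor contributions + join point contributions
= 29 + 6 = 35

35


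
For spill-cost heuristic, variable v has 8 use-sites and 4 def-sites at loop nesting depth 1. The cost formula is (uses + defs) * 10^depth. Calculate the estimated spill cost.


uses + defs = 8 + 4 = 12
10^1 = 10
Spill cost = 12 * 10 = 120

120


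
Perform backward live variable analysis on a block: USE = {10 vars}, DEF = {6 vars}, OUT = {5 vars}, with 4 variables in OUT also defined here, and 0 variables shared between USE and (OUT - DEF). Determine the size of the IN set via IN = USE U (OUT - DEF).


OUT - DEF: 5 - 4 = 1
|IN| = |USE| + |OUT - DEF| - |USE ∩ (OUT - DEF)| = 10 + 1 - 0 = 11

11


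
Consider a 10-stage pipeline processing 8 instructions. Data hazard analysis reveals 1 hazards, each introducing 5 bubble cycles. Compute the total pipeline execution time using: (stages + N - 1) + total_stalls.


Base cycles = 10 + 8 - 1 = 17
Total stalls = 1 * 5 = 5
Total = 17 + 5 = 22

22


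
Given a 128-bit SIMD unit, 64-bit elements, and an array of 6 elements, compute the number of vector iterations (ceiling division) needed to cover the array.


Width = 128 / 64 = 2 elements per vector op
Iterations = ceil(6 / 2) = 3

3


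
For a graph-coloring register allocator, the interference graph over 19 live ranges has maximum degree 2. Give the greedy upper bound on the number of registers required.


Greedy coloring never needs more than (max_degree + 1) colors: when coloring a vertex, at most max_degree neighbors are already colored.
Upper bound = 2 + 1 = 3

3


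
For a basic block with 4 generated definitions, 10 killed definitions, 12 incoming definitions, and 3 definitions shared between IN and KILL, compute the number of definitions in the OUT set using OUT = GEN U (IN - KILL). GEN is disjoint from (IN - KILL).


IN - KILL: 12 - 3 = 9 surviving definitions
OUT = GEN + surviving = 4 + 9 = 13

13


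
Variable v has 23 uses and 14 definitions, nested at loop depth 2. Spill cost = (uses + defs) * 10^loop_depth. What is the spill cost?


uses + defs = 23 + 14 = 37
10^2 = 100
Spill cost = 37 * 100 = 3700

3700


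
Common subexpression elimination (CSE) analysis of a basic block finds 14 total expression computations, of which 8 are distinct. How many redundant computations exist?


CSE count = total expressions - unique expressions
= 14 - 8 = 6

6


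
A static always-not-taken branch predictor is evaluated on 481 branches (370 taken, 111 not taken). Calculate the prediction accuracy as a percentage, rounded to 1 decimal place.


Predictor: always-not-taken
Correct predictions = 111
Accuracy = 111 / 481 * 100 = 23.1%

23.1


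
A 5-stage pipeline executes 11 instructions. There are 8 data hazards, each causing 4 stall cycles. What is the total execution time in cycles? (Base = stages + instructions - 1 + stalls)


Base cycles = 5 + 11 - 1 = 15
Total stalls = 8 * 4 = 32
Total = 15 + 32 = 47

47


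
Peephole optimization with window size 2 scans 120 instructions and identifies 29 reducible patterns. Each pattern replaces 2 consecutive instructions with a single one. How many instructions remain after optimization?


Each match removes 1 instructions.
Total removed = 29 * 1 = 29
Remaining = 120 - 29 = 91

91


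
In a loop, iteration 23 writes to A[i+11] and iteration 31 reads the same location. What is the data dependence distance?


Distance = read iteration - write iteration
= 31 - 23 = 8

8


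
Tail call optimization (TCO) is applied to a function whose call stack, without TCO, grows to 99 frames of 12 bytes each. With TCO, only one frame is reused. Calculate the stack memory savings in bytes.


Without TCO: 99 * 12 = 1188 bytes
With TCO: reuse 1 frame = 12 bytes
Savings = 1188 - 12 = 1176

1176


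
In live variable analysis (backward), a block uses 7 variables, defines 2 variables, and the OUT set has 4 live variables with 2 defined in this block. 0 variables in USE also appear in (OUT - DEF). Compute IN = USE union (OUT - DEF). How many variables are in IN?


OUT - DEF: 4 - 2 = 2
|IN| = |USE| + |OUT - DEF| - |USE ∩ (OUT - DEF)| = 7 + 2 - 0 = 9

9


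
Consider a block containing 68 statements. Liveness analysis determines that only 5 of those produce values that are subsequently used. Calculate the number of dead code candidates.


Dead code = total statements - live definitions
= 68 - 5 = 63

63


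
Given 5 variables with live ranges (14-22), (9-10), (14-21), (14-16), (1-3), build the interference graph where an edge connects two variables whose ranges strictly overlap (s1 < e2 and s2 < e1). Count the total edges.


Check all pairs for overlapping intervals.
Two intervals (s1,e1) and (s2,e2) overlap if s1 < e2 and s2 < e1.
v0 (14-22) vs v1..v4: overlaps v2, v3 -> 2
v1 (9-10) vs v2..v4: overlaps none -> 0
v2 (14-21) vs v3..v4: overlaps v3 -> 1
v3 (14-16) vs v4: overlaps none -> 0
Total overlapping pairs = 2 + 0 + 1 + 0 = 3

3


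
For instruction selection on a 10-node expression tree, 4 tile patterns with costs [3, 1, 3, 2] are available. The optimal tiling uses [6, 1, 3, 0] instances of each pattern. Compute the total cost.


Total cost = sum(count_i * cost_i)
= 6*3 + 1*1 + 3*3 + 0*2
= 28

28


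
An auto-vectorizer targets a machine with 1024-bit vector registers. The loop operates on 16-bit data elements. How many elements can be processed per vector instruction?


Width = SIMD bits / data type bits
= 1024 / 16 = 64

64


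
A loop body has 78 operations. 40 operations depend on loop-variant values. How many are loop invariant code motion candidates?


Invariant candidates = total - loop-dependent
= 78 - 40 = 38

38


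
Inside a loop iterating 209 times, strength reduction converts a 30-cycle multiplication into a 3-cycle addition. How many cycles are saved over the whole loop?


Per-iteration saving = 30 - 3 = 27
Total saved = 209 * 27 = 5643

5643


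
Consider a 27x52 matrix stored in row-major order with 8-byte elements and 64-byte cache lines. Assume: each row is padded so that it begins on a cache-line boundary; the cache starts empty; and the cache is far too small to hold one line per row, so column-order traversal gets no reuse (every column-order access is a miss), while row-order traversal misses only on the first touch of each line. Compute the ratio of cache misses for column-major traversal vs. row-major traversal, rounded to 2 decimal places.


Each row occupies 52 * 8 = 416 bytes and starts on a line boundary, so it spans ceil(416 / 64) = 7 cache lines.
Row-major traversal misses (one per line touched): 27 * ceil(52 * 8 / 64) = 189
Column-major traversal misses (no reuse, every access misses): 27 * 52 = 1404
Ratio = 1404 / 189 = 7.43

7.43


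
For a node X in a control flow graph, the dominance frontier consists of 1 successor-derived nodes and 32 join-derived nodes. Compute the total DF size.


DF(X) = direct successor contributions + join point contributions
= 1 + 32 = 33

33


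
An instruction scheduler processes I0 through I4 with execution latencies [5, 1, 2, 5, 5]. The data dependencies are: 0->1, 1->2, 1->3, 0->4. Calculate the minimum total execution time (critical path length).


Compute longest path through dependency graph: dist(Ik) = max over predecessors of dist + latency(Ik).
dist(I0) = latency 5 = 5
dist(I1) = dist(I0) + 1 = 5 + 1 = 6
dist(I2) = dist(I1) + 2 = 6 + 2 = 8
dist(I3) = dist(I1) + 5 = 6 + 5 = 11
dist(I4) = dist(I0) + 5 = 5 + 5 = 10
Critical path = max dist = 11

11


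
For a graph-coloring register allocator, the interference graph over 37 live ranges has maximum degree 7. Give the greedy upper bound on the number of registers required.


Greedy coloring never needs more than (max_degree + 1) colors: when coloring a vertex, at most max_degree neighbors are already colored.
Upper bound = 7 + 1 = 8

8


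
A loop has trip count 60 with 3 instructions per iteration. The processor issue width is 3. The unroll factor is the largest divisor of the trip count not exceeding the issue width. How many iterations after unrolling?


Largest divisor of 60 <= 3 is 3
New iterations = 60 / 3 = 20

20


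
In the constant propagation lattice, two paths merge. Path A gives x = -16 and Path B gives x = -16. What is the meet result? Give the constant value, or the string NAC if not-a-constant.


Meet operation: if both paths give the same constant, result is that constant; if they differ, result is NAC (not-a-constant).
Path A: -16, Path B: -16 -> equal
Result: constant -> -16

-16


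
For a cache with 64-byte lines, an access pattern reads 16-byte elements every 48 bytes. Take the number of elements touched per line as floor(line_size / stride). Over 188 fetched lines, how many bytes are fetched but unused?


Elements per line = floor(64 / 48) = 1
Bytes used per line = 1 * 16 = 16
Wasted per line = 64 - 16 = 48
Total wasted = 48 * 188 = 9024

9024


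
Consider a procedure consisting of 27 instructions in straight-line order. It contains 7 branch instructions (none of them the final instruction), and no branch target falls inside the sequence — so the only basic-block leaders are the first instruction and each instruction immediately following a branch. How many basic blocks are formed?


With no in-sequence branch targets, the leaders are the first instruction plus the instruction after each branch.
Number of basic blocks = branches + 1
= 7 + 1 = 8

8


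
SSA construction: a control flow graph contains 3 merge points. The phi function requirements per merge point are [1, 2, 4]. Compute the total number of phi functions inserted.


Total phi functions = sum of phi functions at each join node
= 1 + 2 + 4 = 7

7


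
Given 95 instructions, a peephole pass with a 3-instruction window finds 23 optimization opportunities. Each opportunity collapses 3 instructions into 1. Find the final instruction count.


Each match removes 2 instructions.
Total removed = 23 * 2 = 46
Remaining = 95 - 46 = 49

49


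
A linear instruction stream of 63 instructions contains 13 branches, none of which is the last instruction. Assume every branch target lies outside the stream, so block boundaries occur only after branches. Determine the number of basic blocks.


With no in-sequence branch targets, the leaders are the first instruction plus the instruction after each branch.
Number of basic blocks = branches + 1
= 13 + 1 = 14

14


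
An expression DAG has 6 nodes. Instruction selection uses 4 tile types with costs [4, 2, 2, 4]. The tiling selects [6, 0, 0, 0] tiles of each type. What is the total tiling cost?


Total cost = sum(count_i * cost_i)
= 6*4 + 0*2 + 0*2 + 0*4
= 24

24


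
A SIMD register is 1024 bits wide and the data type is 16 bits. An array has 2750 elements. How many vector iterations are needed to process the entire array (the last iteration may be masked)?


Width = 1024 / 16 = 64 elements per vector op
Iterations = ceil(2750 / 64) = 43

43


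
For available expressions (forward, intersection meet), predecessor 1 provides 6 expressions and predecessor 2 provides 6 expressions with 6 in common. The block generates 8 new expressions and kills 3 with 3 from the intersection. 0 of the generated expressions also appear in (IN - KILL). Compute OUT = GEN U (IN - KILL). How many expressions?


IN = intersection of predecessors = 6
IN - KILL = 6 - 3 = 3
|OUT| = |GEN| + |IN - KILL| - |GEN ∩ (IN - KILL)| = 8 + 3 - 0 = 11

11


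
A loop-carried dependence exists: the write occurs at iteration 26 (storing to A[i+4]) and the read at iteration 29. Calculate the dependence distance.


Distance = read iteration - write iteration
= 29 - 26 = 3

3


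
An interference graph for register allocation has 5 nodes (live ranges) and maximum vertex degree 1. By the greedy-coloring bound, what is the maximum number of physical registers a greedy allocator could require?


Greedy coloring never needs more than (max_degree + 1) colors: when coloring a vertex, at most max_degree neighbors are already colored.
Upper bound = 1 + 1 = 2

2


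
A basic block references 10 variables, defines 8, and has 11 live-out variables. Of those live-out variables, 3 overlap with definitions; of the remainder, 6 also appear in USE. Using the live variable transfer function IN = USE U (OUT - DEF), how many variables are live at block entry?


OUT - DEF: 11 - 3 = 8
|IN| = |USE| + |OUT - DEF| - |USE ∩ (OUT - DEF)| = 10 + 8 - 6 = 12

12


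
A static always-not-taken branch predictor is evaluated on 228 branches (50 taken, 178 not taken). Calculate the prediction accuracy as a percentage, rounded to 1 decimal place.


Predictor: always-not-taken
Correct predictions = 178
Accuracy = 178 / 228 * 100 = 78.1%

78.1


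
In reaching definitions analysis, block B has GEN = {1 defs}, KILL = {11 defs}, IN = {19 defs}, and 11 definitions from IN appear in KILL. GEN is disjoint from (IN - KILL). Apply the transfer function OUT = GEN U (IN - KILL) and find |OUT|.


IN - KILL: 19 - 11 = 8 surviving definitions
OUT = GEN + surviving = 1 + 8 = 9

9


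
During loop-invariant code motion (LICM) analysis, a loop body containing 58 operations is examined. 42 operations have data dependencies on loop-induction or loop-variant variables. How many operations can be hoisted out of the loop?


Invariant candidates = total - loop-dependent
= 58 - 42 = 16

16


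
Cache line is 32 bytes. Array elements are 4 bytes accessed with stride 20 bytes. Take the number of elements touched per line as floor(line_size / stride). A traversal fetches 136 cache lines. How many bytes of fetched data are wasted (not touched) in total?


Elements per line = floor(32 / 20) = 1
Bytes used per line = 1 * 4 = 4
Wasted per line = 32 - 4 = 28
Total wasted = 28 * 136 = 3808

3808


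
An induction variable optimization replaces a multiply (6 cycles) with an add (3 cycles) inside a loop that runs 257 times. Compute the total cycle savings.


Per-iteration saving = 6 - 3 = 3
Total saved = 257 * 3 = 771

771


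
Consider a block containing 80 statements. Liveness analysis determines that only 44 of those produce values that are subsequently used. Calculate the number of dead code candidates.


Dead code = total statements - live definitions
= 80 - 44 = 36

36


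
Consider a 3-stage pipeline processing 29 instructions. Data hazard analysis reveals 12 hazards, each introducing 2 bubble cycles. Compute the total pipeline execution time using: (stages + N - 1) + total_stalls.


Base cycles = 3 + 29 - 1 = 31
Total stalls = 12 * 2 = 24
Total = 31 + 24 = 55

55


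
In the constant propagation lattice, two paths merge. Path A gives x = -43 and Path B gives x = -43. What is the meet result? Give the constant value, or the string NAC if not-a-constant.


Meet operation: if both paths give the same constant, result is that constant; if they differ, result is NAC (not-a-constant).
Path A: -43, Path B: -43 -> equal
Result: constant -> -43

-43


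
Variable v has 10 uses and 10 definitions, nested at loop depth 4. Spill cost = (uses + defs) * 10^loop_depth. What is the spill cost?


uses + defs = 10 + 10 = 20
10^4 = 10000
Spill cost = 20 * 10000 = 200000

200000


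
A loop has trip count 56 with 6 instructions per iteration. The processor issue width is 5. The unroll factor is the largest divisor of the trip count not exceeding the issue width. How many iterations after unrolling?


Largest divisor of 56 <= 5 is 4
New iterations = 56 / 4 = 14

14


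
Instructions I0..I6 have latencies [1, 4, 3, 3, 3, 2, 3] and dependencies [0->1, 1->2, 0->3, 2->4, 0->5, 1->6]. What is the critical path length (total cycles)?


Compute longest path through dependency graph: dist(Ik) = max over predecessors of dist + latency(Ik).
dist(I0) = latency 1 = 1
dist(I1) = dist(I0) + 4 = 1 + 4 = 5
dist(I2) = dist(I1) + 3 = 5 + 3 = 8
dist(I3) = dist(I0) + 3 = 1 + 3 = 4
dist(I4) = dist(I2) + 3 = 8 + 3 = 11
dist(I5) = dist(I0) + 2 = 1 + 2 = 3
dist(I6) = dist(I1) + 3 = 5 + 3 = 8
Critical path = max dist = 11

11
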